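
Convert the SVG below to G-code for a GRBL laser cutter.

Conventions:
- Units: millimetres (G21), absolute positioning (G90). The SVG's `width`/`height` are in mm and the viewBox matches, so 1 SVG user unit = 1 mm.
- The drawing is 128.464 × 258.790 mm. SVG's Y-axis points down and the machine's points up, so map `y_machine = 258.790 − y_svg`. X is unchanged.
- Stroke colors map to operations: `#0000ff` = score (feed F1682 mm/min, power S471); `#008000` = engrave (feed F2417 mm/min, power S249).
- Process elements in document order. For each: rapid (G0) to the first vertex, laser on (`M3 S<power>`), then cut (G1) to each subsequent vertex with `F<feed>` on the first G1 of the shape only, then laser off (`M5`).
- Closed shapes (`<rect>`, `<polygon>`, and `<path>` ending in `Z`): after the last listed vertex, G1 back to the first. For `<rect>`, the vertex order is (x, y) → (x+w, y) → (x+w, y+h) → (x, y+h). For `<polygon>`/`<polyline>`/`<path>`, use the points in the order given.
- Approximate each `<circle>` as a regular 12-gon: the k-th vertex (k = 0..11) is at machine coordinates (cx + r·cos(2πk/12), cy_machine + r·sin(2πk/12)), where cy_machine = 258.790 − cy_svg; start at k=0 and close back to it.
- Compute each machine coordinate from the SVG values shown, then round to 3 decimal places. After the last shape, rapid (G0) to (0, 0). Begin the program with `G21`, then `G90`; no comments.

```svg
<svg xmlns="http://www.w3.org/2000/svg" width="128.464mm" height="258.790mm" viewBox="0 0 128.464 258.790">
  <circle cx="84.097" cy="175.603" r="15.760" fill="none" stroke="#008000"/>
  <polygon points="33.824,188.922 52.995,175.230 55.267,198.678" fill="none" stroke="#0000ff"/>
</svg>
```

1 u = 1 mm; y_m = 258.790 − y.

[1] `<circle>` circle, #008000→engrave S249 F2417: (99.857,83.187) → (97.746,91.067) → (91.977,96.836) → (84.097,98.947) → (76.217,96.836) → (70.448,91.067) → (68.337,83.187) → (70.448,75.307) → (76.217,69.538) → (84.097,67.427) → (91.977,69.538) → (97.746,75.307) → (99.857,83.187) (closed)

[2] `<polygon>` regular polygon, #0000ff→score S471 F1682: (33.824,69.868) → (52.995,83.560) → (55.267,60.112) → (33.824,69.868) (closed)

G21
G90
G0 X99.857 Y83.187
M3 S249
G1 X97.746 Y91.067 F2417
G1 X91.977 Y96.836
G1 X84.097 Y98.947
G1 X76.217 Y96.836
G1 X70.448 Y91.067
G1 X68.337 Y83.187
G1 X70.448 Y75.307
G1 X76.217 Y69.538
G1 X84.097 Y67.427
G1 X91.977 Y69.538
G1 X97.746 Y75.307
G1 X99.857 Y83.187
M5
G0 X33.824 Y69.868
M3 S471
G1 X52.995 Y83.560 F1682
G1 X55.267 Y60.112
G1 X33.824 Y69.868
M5
G0 X0.000 Y0.000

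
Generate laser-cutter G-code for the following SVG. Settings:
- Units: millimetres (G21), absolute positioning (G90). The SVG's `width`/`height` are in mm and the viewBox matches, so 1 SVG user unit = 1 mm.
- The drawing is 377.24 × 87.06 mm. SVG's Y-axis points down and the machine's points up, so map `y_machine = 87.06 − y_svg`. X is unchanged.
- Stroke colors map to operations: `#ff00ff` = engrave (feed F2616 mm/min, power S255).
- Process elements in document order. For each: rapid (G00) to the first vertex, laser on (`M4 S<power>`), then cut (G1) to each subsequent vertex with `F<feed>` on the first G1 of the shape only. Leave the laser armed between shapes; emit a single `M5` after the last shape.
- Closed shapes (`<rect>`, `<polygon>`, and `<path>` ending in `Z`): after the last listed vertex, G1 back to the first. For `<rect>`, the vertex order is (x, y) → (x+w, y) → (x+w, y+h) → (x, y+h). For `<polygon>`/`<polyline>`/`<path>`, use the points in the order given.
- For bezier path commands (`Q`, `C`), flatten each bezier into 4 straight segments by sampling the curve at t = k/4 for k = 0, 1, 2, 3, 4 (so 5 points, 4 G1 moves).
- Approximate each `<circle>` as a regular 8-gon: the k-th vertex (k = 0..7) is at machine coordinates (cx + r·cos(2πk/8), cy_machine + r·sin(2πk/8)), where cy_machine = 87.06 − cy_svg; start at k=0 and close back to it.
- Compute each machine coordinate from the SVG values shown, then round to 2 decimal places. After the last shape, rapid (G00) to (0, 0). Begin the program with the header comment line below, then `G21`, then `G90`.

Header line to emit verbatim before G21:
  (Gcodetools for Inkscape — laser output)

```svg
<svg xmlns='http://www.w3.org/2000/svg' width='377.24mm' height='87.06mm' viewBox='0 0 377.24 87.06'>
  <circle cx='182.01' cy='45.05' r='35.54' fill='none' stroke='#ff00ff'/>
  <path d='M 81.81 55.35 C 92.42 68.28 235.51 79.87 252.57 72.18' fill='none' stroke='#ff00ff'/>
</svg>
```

viewBox `0 0 377.24 87.06` with mm width/height → 1 unit = 1 mm. Flip: y_m = 87.06 − y_svg.

**Shape 1** — `<circle>` circle, stroke `#ff00ff` → engrave (S255, F2616). Machine vertices: (217.55,42.01) → (207.14,67.14) → (182.01,77.55) → (156.88,67.14) → (146.47,42.01) → (156.88,16.88) → (182.01,6.47) → (207.14,16.88) → (217.55,42.01). Closed: final G1 returns to the first vertex.

**Shape 2** — `<path>` cubic bezier, stroke `#ff00ff` → engrave (S255, F2616). Control points (SVG): P0=(81.81,55.35), P1=(92.42,68.28), P2=(235.51,79.87), P3=(252.57,72.18); sampled at t=k/4. Machine vertices: (81.81,31.71) → (110.57,22.54) → (164.77,15.56) → (220.18,12.45) → (252.57,14.88). Open path.

(Gcodetools for Inkscape — laser output)
G21
G90
G00 X217.55 Y42.01
M4 S255
G1 X207.14 Y67.14 F2616
G1 X182.01 Y77.55
G1 X156.88 Y67.14
G1 X146.47 Y42.01
G1 X156.88 Y16.88
G1 X182.01 Y6.47
G1 X207.14 Y16.88
G1 X217.55 Y42.01
G00 X81.81 Y31.71
M4 S255
G1 X110.57 Y22.54 F2616
G1 X164.77 Y15.56
G1 X220.18 Y12.45
G1 X252.57 Y14.88
M5
G00 X0.00 Y0.00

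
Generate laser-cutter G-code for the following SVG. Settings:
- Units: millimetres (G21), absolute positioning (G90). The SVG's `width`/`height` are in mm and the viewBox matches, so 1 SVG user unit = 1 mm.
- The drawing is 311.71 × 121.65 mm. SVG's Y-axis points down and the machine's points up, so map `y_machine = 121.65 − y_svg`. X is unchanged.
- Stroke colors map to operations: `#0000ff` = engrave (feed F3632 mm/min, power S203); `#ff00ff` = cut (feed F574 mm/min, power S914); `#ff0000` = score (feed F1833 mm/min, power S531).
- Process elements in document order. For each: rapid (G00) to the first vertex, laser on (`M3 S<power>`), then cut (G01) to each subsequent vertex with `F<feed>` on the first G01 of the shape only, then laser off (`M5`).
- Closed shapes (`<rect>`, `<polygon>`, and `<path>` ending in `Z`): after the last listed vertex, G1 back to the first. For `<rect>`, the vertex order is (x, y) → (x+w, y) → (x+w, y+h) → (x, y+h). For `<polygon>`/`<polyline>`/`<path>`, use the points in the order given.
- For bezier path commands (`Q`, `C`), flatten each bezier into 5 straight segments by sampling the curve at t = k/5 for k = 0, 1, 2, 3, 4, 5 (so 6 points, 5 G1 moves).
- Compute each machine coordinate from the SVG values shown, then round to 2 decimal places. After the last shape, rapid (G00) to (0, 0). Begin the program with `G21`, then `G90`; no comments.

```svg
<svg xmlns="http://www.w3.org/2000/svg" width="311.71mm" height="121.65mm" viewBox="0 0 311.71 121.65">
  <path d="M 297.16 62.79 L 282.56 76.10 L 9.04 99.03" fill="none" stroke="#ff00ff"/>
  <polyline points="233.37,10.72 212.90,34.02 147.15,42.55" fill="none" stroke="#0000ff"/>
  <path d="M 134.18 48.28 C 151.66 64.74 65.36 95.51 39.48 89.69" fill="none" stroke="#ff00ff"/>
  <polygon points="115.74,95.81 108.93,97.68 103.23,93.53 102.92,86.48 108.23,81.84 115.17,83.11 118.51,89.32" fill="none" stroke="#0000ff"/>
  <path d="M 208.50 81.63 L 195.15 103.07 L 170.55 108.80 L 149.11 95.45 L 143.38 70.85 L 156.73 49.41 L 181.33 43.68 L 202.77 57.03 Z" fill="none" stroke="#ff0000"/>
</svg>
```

1 u = 1 mm; y_m = 121.65 − y.

[1] `<path>` open polyline, #ff00ff→cut S914 F574: (297.16,58.86) → (282.56,45.55) → (9.04,22.62)

[2] `<polyline>` open polyline, #0000ff→engrave S203 F3632: (233.37,110.93) → (212.90,87.63) → (147.15,79.10)

[3] `<path>` cubic bezier, #ff00ff→cut S914 F574: (134.18,73.37) → (133.53,62.18) → (115.85,50.01) → (89.03,39.28) → (60.94,32.45) → (39.48,31.96)

[4] `<polygon>` regular polygon, #0000ff→engrave S203 F3632: (115.74,25.84) → (108.93,23.97) → (103.23,28.12) → (102.92,35.17) → (108.23,39.81) → (115.17,38.54) → (118.51,32.33) → (115.74,25.84) (closed)

[5] `<path>` regular polygon, #ff0000→score S531 F1833: (208.50,40.02) → (195.15,18.58) → (170.55,12.85) → (149.11,26.20) → (143.38,50.80) → (156.73,72.24) → (181.33,77.97) → (202.77,64.62) → (208.50,40.02) (closed)

G21
G90
G00 X297.16 Y58.86
M3 S914
G01 X282.56 Y45.55 F574
G01 X9.04 Y22.62
M5
G00 X233.37 Y110.93
M3 S203
G01 X212.90 Y87.63 F3632
G01 X147.15 Y79.10
M5
G00 X134.18 Y73.37
M3 S914
G01 X133.53 Y62.18 F574
G01 X115.85 Y50.01
G01 X89.03 Y39.28
G01 X60.94 Y32.45
G01 X39.48 Y31.96
M5
G00 X115.74 Y25.84
M3 S203
G01 X108.93 Y23.97 F3632
G01 X103.23 Y28.12
G01 X102.92 Y35.17
G01 X108.23 Y39.81
G01 X115.17 Y38.54
G01 X118.51 Y32.33
G01 X115.74 Y25.84
M5
G00 X208.50 Y40.02
M3 S531
G01 X195.15 Y18.58 F1833
G01 X170.55 Y12.85
G01 X149.11 Y26.20
G01 X143.38 Y50.80
G01 X156.73 Y72.24
G01 X181.33 Y77.97
G01 X202.77 Y64.62
G01 X208.50 Y40.02
M5
G00 X0.00 Y0.00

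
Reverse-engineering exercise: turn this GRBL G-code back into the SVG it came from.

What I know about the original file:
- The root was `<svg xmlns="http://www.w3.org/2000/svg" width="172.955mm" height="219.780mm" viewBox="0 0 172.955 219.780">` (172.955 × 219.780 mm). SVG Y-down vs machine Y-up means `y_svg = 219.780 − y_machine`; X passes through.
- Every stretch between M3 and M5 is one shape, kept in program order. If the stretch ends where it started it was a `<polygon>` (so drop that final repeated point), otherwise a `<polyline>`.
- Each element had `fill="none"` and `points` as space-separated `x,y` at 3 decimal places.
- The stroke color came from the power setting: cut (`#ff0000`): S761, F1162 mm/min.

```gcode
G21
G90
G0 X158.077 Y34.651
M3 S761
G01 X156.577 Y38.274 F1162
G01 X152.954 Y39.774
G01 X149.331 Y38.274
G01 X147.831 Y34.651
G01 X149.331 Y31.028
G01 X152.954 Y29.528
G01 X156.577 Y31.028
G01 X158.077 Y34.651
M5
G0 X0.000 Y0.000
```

Each laser-on run becomes one SVG element. Flip Y back into SVG space with y_svg = 219.780 − y_machine. Every run uses S761, so all elements get stroke `#ff0000` (cut).

Run 1: The run returns to its start, so emit a `<polygon>` with points (Y-flipped): 158.077,185.129 156.577,181.506 152.954,180.006 149.331,181.506 147.831,185.129 149.331,188.752 152.954,190.252 156.577,188.752.

<svg xmlns="http://www.w3.org/2000/svg" width="172.955mm" height="219.780mm" viewBox="0 0 172.955 219.780">
  <polygon points="158.077,185.129 156.577,181.506 152.954,180.006 149.331,181.506 147.831,185.129 149.331,188.752 152.954,190.252 156.577,188.752" fill="none" stroke="#ff0000"/>
</svg>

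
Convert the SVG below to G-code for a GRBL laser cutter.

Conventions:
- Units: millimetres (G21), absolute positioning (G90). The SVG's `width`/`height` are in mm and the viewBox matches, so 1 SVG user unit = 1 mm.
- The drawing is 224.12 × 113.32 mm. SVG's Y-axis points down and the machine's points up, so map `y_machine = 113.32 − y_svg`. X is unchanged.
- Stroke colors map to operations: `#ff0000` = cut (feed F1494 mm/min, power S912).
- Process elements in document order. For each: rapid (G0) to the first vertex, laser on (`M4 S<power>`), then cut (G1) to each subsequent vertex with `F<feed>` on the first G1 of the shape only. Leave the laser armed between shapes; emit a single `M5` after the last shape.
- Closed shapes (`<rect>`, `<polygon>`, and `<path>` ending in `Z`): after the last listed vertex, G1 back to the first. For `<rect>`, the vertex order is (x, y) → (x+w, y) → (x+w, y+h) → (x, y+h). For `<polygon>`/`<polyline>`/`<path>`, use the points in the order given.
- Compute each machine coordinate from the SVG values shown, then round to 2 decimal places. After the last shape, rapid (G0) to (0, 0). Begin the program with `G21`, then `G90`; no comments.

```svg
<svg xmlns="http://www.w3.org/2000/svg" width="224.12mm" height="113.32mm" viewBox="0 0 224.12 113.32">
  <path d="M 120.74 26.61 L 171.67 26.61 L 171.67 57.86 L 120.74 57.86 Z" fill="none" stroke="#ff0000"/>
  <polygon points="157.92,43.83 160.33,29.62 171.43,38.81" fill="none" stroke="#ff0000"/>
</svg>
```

viewBox `0 0 224.12 113.32` with mm width/height → 1 unit = 1 mm. Flip: y_m = 113.32 − y_svg.

**Shape 1** — `<path>` rectangle, stroke `#ff0000` → cut (S912, F1494). Machine vertices: (120.74,86.71) → (171.67,86.71) → (171.67,55.46) → (120.74,55.46) → (120.74,86.71). Closed: final G1 returns to the first vertex.

**Shape 2** — `<polygon>` regular polygon, stroke `#ff0000` → cut (S912, F1494). Machine vertices: (157.92,69.49) → (160.33,83.70) → (171.43,74.51) → (157.92,69.49). Closed: final G1 returns to the first vertex.

G21
G90
G0 X120.74 Y86.71
M4 S912
G1 X171.67 Y86.71 F1494
G1 X171.67 Y55.46
G1 X120.74 Y55.46
G1 X120.74 Y86.71
G0 X157.92 Y69.49
M4 S912
G1 X160.33 Y83.70 F1494
G1 X171.43 Y74.51
G1 X157.92 Y69.49
M5
G0 X0.00 Y0.00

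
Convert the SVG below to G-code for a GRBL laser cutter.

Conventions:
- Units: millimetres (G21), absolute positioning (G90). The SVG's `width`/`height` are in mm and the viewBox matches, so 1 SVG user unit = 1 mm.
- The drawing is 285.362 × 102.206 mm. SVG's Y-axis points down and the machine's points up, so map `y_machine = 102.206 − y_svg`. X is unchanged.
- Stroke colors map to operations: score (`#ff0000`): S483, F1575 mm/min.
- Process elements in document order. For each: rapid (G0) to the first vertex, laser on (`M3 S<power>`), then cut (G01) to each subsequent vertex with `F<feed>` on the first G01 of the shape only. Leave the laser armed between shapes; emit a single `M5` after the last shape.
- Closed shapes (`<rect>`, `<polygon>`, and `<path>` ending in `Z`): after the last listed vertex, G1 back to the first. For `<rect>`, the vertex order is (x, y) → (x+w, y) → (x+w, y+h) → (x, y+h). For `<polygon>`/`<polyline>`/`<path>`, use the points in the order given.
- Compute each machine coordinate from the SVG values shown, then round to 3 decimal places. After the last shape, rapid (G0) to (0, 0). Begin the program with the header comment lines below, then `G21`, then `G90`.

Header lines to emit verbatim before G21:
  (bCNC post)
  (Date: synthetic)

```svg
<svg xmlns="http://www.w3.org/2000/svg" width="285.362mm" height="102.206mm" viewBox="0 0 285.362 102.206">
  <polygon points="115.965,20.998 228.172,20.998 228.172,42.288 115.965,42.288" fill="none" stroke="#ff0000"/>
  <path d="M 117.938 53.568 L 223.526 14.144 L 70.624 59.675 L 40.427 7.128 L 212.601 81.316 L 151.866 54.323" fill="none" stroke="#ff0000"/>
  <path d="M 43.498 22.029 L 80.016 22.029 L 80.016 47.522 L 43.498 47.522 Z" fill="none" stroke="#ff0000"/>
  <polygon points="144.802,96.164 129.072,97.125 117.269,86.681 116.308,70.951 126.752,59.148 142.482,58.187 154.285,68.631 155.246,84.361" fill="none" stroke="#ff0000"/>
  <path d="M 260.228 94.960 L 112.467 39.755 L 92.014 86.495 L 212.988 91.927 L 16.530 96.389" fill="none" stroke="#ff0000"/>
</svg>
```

(bCNC post)
(Date: synthetic)
G21
G90
G0 X115.965 Y81.208
M3 S483
G01 X228.172 Y81.208 F1575
G01 X228.172 Y59.918
G01 X115.965 Y59.918
G01 X115.965 Y81.208
G0 X117.938 Y48.638
M3 S483
G01 X223.526 Y88.062 F1575
G01 X70.624 Y42.531
G01 X40.427 Y95.078
G01 X212.601 Y20.890
G01 X151.866 Y47.883
G0 X43.498 Y80.177
M3 S483
G01 X80.016 Y80.177 F1575
G01 X80.016 Y54.684
G01 X43.498 Y54.684
G01 X43.498 Y80.177
G0 X144.802 Y6.042
M3 S483
G01 X129.072 Y5.081 F1575
G01 X117.269 Y15.525
G01 X116.308 Y31.255
G01 X126.752 Y43.058
G01 X142.482 Y44.019
G01 X154.285 Y33.575
G01 X155.246 Y17.845
G01 X144.802 Y6.042
G0 X260.228 Y7.246
M3 S483
G01 X112.467 Y62.451 F1575
G01 X92.014 Y15.711
G01 X212.988 Y10.279
G01 X16.530 Y5.817
M5
G0 X0.000 Y0.000

1 u = 1 mm; y_m = 102.206 − y.

[1] `<polygon>` rectangle, #ff0000→score S483 F1575: (115.965,81.208) → (228.172,81.208) → (228.172,59.918) → (115.965,59.918) → (115.965,81.208) (closed)

[2] `<path>` open polyline, #ff0000→score S483 F1575: (117.938,48.638) → (223.526,88.062) → (70.624,42.531) → (40.427,95.078) → (212.601,20.890) → (151.866,47.883)

[3] `<path>` rectangle, #ff0000→score S483 F1575: (43.498,80.177) → (80.016,80.177) → (80.016,54.684) → (43.498,54.684) → (43.498,80.177) (closed)

[4] `<polygon>` regular polygon, #ff0000→score S483 F1575: (144.802,6.042) → (129.072,5.081) → (117.269,15.525) → (116.308,31.255) → (126.752,43.058) → (142.482,44.019) → (154.285,33.575) → (155.246,17.845) → (144.802,6.042) (closed)

[5] `<path>` open polyline, #ff0000→score S483 F1575: (260.228,7.246) → (112.467,62.451) → (92.014,15.711) → (212.988,10.279) → (16.530,5.817)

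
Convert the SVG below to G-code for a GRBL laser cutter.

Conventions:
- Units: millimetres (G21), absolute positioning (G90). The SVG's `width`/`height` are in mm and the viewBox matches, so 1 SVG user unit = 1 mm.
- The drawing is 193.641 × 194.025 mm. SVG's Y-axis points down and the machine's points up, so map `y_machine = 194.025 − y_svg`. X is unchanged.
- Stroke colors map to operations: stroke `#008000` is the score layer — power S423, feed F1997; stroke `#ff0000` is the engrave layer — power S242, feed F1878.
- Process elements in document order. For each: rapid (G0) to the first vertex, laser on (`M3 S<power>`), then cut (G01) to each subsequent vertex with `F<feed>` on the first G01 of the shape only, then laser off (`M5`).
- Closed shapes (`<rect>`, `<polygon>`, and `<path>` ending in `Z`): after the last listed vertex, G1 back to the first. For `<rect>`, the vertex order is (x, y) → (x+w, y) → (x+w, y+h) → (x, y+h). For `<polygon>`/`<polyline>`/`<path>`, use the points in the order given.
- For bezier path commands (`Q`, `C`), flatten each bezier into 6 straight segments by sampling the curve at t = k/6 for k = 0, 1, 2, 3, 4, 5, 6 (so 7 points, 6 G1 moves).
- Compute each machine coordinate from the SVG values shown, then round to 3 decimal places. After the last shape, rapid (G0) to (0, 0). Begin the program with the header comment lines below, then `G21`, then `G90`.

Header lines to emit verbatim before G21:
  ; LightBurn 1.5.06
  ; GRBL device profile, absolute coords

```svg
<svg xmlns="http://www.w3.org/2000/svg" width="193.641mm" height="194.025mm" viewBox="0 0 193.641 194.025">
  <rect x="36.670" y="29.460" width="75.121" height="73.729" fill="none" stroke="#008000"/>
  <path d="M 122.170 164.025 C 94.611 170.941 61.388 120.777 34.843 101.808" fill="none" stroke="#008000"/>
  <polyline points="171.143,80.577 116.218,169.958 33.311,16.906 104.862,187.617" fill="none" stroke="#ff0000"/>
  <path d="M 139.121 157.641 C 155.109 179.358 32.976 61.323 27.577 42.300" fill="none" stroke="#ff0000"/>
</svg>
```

; LightBurn 1.5.06
; GRBL device profile, absolute coords
G21
G90
G0 X36.670 Y164.565
M3 S423
G01 X111.791 Y164.565 F1997
G01 X111.791 Y90.836
G01 X36.670 Y90.836
G01 X36.670 Y164.565
M5
G0 X122.170 Y30.000
M3 S423
G01 X107.976 Y30.890 F1997
G01 X93.180 Y38.841
G01 X78.126 Y51.402
G01 X63.157 Y66.119
G01 X48.615 Y80.542
G01 X34.843 Y92.217
M5
G0 X171.143 Y113.448
M3 S242
G01 X116.218 Y24.067 F1878
G01 X33.311 Y177.119
G01 X104.862 Y6.408
M5
G0 X139.121 Y36.384
M3 S242
G01 X136.785 Y36.066 F1878
G01 X118.508 Y52.408
G01 X91.369 Y78.777
G01 X62.448 Y108.541
G01 X38.824 Y135.068
G01 X27.577 Y151.725
M5
G0 X0.000 Y0.000

viewBox `0 0 193.641 194.025` with mm width/height → 1 unit = 1 mm. Flip: y_m = 194.025 − y_svg.

**Shape 1** — `<rect>` rectangle, stroke `#008000` → score (S423, F1997). Machine vertices: (36.670,164.565) → (111.791,164.565) → (111.791,90.836) → (36.670,90.836) → (36.670,164.565). Closed: final G1 returns to the first vertex.

**Shape 2** — `<path>` cubic bezier, stroke `#008000` → score (S423, F1997). Control points (SVG): P0=(122.170,164.025), P1=(94.611,170.941), P2=(61.388,120.777), P3=(34.843,101.808); sampled at t=k/6. Machine vertices: (122.170,30.000) → (107.976,30.890) → (93.180,38.841) → (78.126,51.402) → (63.157,66.119) → (48.615,80.542) → (34.843,92.217). Open path.

**Shape 3** — `<polyline>` open polyline, stroke `#ff0000` → engrave (S242, F1878). Machine vertices: (171.143,113.448) → (116.218,24.067) → (33.311,177.119) → (104.862,6.408). Open path.

**Shape 4** — `<path>` cubic bezier, stroke `#ff0000` → engrave (S242, F1878). Control points (SVG): P0=(139.121,157.641), P1=(155.109,179.358), P2=(32.976,61.323), P3=(27.577,42.300); sampled at t=k/6. Machine vertices: (139.121,36.384) → (136.785,36.066) → (118.508,52.408) → (91.369,78.777) → (62.448,108.541) → (38.824,135.068) → (27.577,151.725). Open path.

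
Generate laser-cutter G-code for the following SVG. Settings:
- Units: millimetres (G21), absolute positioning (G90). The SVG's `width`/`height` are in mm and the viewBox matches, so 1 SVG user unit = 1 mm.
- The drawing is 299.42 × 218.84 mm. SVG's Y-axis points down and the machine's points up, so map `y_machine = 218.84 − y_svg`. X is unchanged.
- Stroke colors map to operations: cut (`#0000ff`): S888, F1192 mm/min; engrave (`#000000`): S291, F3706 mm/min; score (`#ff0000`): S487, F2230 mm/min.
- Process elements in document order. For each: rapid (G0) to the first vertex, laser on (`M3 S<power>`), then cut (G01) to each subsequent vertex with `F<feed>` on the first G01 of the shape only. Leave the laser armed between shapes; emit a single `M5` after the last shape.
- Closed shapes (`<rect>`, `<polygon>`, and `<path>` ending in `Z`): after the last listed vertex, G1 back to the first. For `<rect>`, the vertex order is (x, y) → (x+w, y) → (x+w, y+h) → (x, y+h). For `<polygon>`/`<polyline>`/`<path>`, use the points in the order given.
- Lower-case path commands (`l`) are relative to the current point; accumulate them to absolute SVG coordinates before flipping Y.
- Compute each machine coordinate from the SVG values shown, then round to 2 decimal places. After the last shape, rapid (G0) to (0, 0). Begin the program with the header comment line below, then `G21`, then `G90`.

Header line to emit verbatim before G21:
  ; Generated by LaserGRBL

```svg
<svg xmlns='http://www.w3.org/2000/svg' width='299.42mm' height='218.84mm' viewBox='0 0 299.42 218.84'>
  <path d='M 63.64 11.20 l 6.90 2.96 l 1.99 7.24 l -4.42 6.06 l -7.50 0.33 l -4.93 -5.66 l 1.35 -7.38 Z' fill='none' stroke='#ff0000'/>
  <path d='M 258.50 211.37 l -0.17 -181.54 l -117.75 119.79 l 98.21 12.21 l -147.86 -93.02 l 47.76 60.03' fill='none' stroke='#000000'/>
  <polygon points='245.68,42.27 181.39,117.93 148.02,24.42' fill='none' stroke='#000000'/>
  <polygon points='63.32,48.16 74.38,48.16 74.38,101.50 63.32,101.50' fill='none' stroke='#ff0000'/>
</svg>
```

Since the viewBox matches the mm dimensions, user units are millimetres directly. The only transform is the Y-flip y_m = 218.84 − y_svg.

Shape 1 is a regular polygon drawn with `<path>`. Its stroke #ff0000 means score at S487, F2230. After flipping Y the toolpath is (63.64,207.64) → (70.54,204.68) → (72.53,197.44) → (68.11,191.38) → (60.61,191.05) → (55.68,196.71) → (57.03,204.09) → (63.64,207.64), returning to the start.

Shape 2 is a open polyline drawn with `<path>`. Its stroke #000000 means engrave at S291, F3706. After flipping Y the toolpath is (258.50,7.47) → (258.33,189.01) → (140.58,69.22) → (238.79,57.01) → (90.93,150.03) → (138.69,90.00).

Shape 3 is a regular polygon drawn with `<polygon>`. Its stroke #000000 means engrave at S291, F3706. After flipping Y the toolpath is (245.68,176.57) → (181.39,100.91) → (148.02,194.42) → (245.68,176.57), returning to the start.

Shape 4 is a rectangle drawn with `<polygon>`. Its stroke #ff0000 means score at S487, F2230. After flipping Y the toolpath is (63.32,170.68) → (74.38,170.68) → (74.38,117.34) → (63.32,117.34) → (63.32,170.68), returning to the start.

; Generated by LaserGRBL
G21
G90
G0 X63.64 Y207.64
M3 S487
G01 X70.54 Y204.68 F2230
G01 X72.53 Y197.44
G01 X68.11 Y191.38
G01 X60.61 Y191.05
G01 X55.68 Y196.71
G01 X57.03 Y204.09
G01 X63.64 Y207.64
G0 X258.50 Y7.47
M3 S291
G01 X258.33 Y189.01 F3706
G01 X140.58 Y69.22
G01 X238.79 Y57.01
G01 X90.93 Y150.03
G01 X138.69 Y90.00
G0 X245.68 Y176.57
M3 S291
G01 X181.39 Y100.91 F3706
G01 X148.02 Y194.42
G01 X245.68 Y176.57
G0 X63.32 Y170.68
M3 S487
G01 X74.38 Y170.68 F2230
G01 X74.38 Y117.34
G01 X63.32 Y117.34
G01 X63.32 Y170.68
M5
G0 X0.00 Y0.00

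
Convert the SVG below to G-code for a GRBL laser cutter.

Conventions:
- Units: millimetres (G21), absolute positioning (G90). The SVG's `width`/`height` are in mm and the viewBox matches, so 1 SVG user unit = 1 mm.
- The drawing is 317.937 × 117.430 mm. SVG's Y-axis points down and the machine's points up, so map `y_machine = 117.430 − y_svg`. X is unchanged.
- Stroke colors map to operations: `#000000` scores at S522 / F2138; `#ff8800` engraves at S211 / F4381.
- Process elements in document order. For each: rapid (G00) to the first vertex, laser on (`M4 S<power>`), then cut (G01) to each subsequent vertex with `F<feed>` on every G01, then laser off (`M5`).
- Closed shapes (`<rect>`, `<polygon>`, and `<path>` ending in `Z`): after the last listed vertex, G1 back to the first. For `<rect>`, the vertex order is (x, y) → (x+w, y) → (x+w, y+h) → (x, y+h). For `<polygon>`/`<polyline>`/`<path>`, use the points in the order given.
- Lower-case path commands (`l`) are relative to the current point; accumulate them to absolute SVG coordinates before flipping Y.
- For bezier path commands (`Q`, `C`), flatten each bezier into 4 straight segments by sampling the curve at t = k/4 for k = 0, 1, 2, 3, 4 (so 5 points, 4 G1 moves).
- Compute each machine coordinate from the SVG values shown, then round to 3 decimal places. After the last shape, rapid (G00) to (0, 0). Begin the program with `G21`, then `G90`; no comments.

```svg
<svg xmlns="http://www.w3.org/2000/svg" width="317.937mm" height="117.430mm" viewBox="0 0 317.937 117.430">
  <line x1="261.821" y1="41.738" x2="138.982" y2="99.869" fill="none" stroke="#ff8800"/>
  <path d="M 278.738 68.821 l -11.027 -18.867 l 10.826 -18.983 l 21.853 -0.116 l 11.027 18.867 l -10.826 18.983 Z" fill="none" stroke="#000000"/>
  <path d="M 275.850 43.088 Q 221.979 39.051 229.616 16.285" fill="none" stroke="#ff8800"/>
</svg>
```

Since the viewBox matches the mm dimensions, user units are millimetres directly. The only transform is the Y-flip y_m = 117.430 − y_svg.

Shape 1 is a line segment drawn with `<line>`. Its stroke #ff8800 means engrave at S211, F4381. After flipping Y the toolpath is (261.821,75.692) → (138.982,17.561).

Shape 2 is a regular polygon drawn with `<path>`. Its stroke #000000 means score at S522, F2138. After flipping Y the toolpath is (278.738,48.609) → (267.711,67.476) → (278.537,86.459) → (300.390,86.575) → (311.417,67.708) → (300.591,48.725) → (278.738,48.609), returning to the start.

Shape 3 is a quadratic bezier drawn with `<path>`. Its stroke #ff8800 means engrave at S211, F4381. After flipping Y the toolpath is (275.850,74.342) → (252.759,77.531) → (237.356,83.061) → (229.642,90.933) → (229.616,101.145).

G21
G90
G00 X261.821 Y75.692
M4 S211
G01 X138.982 Y17.561 F4381
M5
G00 X278.738 Y48.609
M4 S522
G01 X267.711 Y67.476 F2138
G01 X278.537 Y86.459 F2138
G01 X300.390 Y86.575 F2138
G01 X311.417 Y67.708 F2138
G01 X300.591 Y48.725 F2138
G01 X278.738 Y48.609 F2138
M5
G00 X275.850 Y74.342
M4 S211
G01 X252.759 Y77.531 F4381
G01 X237.356 Y83.061 F4381
G01 X229.642 Y90.933 F4381
G01 X229.616 Y101.145 F4381
M5
G00 X0.000 Y0.000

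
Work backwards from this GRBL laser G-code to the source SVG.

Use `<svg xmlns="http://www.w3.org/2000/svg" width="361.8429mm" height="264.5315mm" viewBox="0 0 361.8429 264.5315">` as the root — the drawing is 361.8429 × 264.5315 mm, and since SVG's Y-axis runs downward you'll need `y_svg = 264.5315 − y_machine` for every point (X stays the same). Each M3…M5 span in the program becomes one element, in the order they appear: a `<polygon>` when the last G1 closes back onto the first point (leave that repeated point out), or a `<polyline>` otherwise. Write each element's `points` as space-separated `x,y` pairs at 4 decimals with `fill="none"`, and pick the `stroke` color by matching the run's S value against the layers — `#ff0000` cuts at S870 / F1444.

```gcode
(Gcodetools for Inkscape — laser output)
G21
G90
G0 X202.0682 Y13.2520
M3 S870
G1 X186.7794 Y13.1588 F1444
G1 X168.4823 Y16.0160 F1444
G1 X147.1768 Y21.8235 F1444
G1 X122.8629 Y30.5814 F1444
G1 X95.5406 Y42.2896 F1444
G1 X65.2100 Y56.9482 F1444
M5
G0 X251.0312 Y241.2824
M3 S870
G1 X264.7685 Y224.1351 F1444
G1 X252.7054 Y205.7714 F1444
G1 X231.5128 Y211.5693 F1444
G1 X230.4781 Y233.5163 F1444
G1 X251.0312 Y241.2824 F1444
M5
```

Machine Y-up, SVG Y-down with viewBox height 264.5315, so y_svg = 264.5315 − y_machine; X carries over. Every run uses S870, so all elements get stroke `#ff0000` (cut).

Run 1: The run is open, so emit a `<polyline>` with points (Y-flipped): 202.0682,251.2795 186.7794,251.3727 168.4823,248.5155 147.1768,242.7080 122.8629,233.9501 95.5406,222.2419 65.2100,207.5833.

Run 2: The run returns to its start, so emit a `<polygon>` with points (Y-flipped): 251.0312,23.2491 264.7685,40.3964 252.7054,58.7601 231.5128,52.9622 230.4781,31.0152.

<svg xmlns="http://www.w3.org/2000/svg" width="361.8429mm" height="264.5315mm" viewBox="0 0 361.8429 264.5315">
  <polyline points="202.0682,251.2795 186.7794,251.3727 168.4823,248.5155 147.1768,242.7080 122.8629,233.9501 95.5406,222.2419 65.2100,207.5833" fill="none" stroke="#ff0000"/>
  <polygon points="251.0312,23.2491 264.7685,40.3964 252.7054,58.7601 231.5128,52.9622 230.4781,31.0152" fill="none" stroke="#ff0000"/>
</svg>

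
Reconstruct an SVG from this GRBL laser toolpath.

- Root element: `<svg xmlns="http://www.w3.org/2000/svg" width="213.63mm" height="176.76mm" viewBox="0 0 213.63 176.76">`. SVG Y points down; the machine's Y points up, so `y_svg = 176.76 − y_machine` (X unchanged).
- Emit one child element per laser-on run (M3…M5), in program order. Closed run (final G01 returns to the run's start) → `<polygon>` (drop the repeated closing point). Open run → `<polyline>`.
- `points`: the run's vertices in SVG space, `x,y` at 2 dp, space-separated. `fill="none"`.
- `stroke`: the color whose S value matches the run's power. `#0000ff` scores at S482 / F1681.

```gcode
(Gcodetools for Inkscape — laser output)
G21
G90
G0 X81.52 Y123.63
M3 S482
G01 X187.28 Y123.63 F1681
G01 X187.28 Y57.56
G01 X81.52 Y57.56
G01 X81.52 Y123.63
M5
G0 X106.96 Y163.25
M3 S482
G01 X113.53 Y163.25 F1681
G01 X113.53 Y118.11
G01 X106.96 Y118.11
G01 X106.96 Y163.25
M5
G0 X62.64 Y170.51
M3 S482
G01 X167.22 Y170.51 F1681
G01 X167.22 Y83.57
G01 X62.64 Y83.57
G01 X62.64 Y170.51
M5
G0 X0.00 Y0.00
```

Each laser-on run becomes one SVG element. Flip Y back into SVG space with y_svg = 176.76 − y_machine. Every run uses S482, so all elements get stroke `#0000ff` (score).

Run 1: The run returns to its start, so emit a `<polygon>` with points (Y-flipped): 81.52,53.13 187.28,53.13 187.28,119.20 81.52,119.20.

Run 2: The run returns to its start, so emit a `<polygon>` with points (Y-flipped): 106.96,13.51 113.53,13.51 113.53,58.65 106.96,58.65.

Run 3: The run returns to its start, so emit a `<polygon>` with points (Y-flipped): 62.64,6.25 167.22,6.25 167.22,93.19 62.64,93.19.

<svg xmlns="http://www.w3.org/2000/svg" width="213.63mm" height="176.76mm" viewBox="0 0 213.63 176.76">
  <polygon points="81.52,53.13 187.28,53.13 187.28,119.20 81.52,119.20" fill="none" stroke="#0000ff"/>
  <polygon points="106.96,13.51 113.53,13.51 113.53,58.65 106.96,58.65" fill="none" stroke="#0000ff"/>
  <polygon points="62.64,6.25 167.22,6.25 167.22,93.19 62.64,93.19" fill="none" stroke="#0000ff"/>
</svg>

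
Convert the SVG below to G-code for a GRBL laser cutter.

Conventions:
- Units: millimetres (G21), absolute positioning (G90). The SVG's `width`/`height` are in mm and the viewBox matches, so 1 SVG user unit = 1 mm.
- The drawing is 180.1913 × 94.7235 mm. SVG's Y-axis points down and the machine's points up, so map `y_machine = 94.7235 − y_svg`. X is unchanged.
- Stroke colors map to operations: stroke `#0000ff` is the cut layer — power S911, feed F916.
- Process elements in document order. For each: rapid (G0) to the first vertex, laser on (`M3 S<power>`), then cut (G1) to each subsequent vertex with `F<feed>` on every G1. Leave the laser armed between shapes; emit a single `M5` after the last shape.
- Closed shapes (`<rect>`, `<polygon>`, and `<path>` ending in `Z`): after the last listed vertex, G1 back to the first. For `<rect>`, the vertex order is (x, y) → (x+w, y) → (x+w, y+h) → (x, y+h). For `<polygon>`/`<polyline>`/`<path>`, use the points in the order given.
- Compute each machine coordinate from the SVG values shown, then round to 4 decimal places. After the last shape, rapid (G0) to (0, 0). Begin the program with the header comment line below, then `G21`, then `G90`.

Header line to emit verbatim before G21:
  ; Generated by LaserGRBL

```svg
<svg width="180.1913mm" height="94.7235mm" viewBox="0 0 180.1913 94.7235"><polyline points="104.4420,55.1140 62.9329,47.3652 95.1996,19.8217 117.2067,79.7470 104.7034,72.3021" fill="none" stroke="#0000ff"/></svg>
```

viewBox `0 0 180.1913 94.7235` with mm width/height → 1 unit = 1 mm. Flip: y_m = 94.7235 − y_svg.

**Shape 1** — `<polyline>` open polyline, stroke `#0000ff` → cut (S911, F916). Machine vertices: (104.4420,39.6095) → (62.9329,47.3583) → (95.1996,74.9018) → (117.2067,14.9765) → (104.7034,22.4214). Open path.

; Generated by LaserGRBL
G21
G90
G0 X104.4420 Y39.6095
M3 S911
G1 X62.9329 Y47.3583 F916
G1 X95.1996 Y74.9018 F916
G1 X117.2067 Y14.9765 F916
G1 X104.7034 Y22.4214 F916
M5
G0 X0.0000 Y0.0000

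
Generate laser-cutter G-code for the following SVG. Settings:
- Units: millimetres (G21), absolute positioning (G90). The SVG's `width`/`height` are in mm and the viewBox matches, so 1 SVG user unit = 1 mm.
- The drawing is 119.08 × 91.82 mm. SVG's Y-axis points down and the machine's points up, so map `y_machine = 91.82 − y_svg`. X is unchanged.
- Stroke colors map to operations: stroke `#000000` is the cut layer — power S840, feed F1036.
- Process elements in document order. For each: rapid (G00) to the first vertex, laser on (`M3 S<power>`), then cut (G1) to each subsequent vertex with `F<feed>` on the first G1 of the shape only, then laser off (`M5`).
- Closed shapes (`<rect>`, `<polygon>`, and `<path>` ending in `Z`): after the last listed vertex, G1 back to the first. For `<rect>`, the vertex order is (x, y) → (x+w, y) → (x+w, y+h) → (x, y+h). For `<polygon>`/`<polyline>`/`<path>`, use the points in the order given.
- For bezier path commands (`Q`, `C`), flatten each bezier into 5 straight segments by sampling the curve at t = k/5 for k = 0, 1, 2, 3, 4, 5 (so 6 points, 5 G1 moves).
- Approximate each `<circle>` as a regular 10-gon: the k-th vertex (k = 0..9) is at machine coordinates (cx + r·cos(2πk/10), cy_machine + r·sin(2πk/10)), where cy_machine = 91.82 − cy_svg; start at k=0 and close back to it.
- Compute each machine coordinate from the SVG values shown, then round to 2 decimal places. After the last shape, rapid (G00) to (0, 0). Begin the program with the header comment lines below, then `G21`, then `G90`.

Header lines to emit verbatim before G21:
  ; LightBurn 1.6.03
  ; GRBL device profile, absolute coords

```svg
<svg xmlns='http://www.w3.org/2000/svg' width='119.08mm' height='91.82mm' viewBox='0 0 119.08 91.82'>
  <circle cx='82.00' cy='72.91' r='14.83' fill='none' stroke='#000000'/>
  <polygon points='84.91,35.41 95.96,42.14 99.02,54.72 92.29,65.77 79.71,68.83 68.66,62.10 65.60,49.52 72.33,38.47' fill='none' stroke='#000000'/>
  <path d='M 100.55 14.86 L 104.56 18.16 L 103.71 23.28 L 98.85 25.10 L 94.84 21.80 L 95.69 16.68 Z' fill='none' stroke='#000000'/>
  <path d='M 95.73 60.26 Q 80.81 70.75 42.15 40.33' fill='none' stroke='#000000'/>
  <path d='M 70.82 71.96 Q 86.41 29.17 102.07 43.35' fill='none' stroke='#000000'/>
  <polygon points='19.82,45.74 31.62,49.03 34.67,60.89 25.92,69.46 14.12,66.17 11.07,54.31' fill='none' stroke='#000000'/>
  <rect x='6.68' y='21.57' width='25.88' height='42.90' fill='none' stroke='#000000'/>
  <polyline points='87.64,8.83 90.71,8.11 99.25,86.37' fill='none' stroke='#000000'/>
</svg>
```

; LightBurn 1.6.03
; GRBL device profile, absolute coords
G21
G90
G00 X96.83 Y18.91
M3 S840
G1 X94.00 Y27.63 F1036
G1 X86.58 Y33.01
G1 X77.42 Y33.01
G1 X70.00 Y27.63
G1 X67.17 Y18.91
G1 X70.00 Y10.19
G1 X77.42 Y4.81
G1 X86.58 Y4.81
G1 X94.00 Y10.19
G1 X96.83 Y18.91
M5
G00 X84.91 Y56.41
M3 S840
G1 X95.96 Y49.68 F1036
G1 X99.02 Y37.10
G1 X92.29 Y26.05
G1 X79.71 Y22.99
G1 X68.66 Y29.72
G1 X65.60 Y42.30
G1 X72.33 Y53.35
G1 X84.91 Y56.41
M5
G00 X100.55 Y76.96
M3 S840
G1 X104.56 Y73.66 F1036
G1 X103.71 Y68.54
G1 X98.85 Y66.72
G1 X94.84 Y70.02
G1 X95.69 Y75.14
G1 X100.55 Y76.96
M5
G00 X95.73 Y31.56
M3 S840
G1 X88.81 Y29.00 F1036
G1 X80.00 Y29.71
G1 X69.28 Y33.70
G1 X56.66 Y40.96
G1 X42.15 Y51.49
M5
G00 X70.82 Y19.86
M3 S840
G1 X77.06 Y34.70 F1036
G1 X83.30 Y44.98
G1 X89.55 Y50.70
G1 X95.81 Y51.86
G1 X102.07 Y48.47
M5
G00 X19.82 Y46.08
M3 S840
G1 X31.62 Y42.79 F1036
G1 X34.67 Y30.93
G1 X25.92 Y22.36
G1 X14.12 Y25.65
G1 X11.07 Y37.51
G1 X19.82 Y46.08
M5
G00 X6.68 Y70.25
M3 S840
G1 X32.56 Y70.25 F1036
G1 X32.56 Y27.35
G1 X6.68 Y27.35
G1 X6.68 Y70.25
M5
G00 X87.64 Y82.99
M3 S840
G1 X90.71 Y83.71 F1036
G1 X99.25 Y5.45
M5
G00 X0.00 Y0.00

1 u = 1 mm; y_m = 91.82 − y.

[1] `<circle>` circle, #000000→cut S840 F1036: (96.83,18.91) → (94.00,27.63) → (86.58,33.01) → (77.42,33.01) → (70.00,27.63) → (67.17,18.91) → (70.00,10.19) → (77.42,4.81) → (86.58,4.81) → (94.00,10.19) → (96.83,18.91) (closed)

[2] `<polygon>` regular polygon, #000000→cut S840 F1036: (84.91,56.41) → (95.96,49.68) → (99.02,37.10) → (92.29,26.05) → (79.71,22.99) → (68.66,29.72) → (65.60,42.30) → (72.33,53.35) → (84.91,56.41) (closed)

[3] `<path>` regular polygon, #000000→cut S840 F1036: (100.55,76.96) → (104.56,73.66) → (103.71,68.54) → (98.85,66.72) → (94.84,70.02) → (95.69,75.14) → (100.55,76.96) (closed)

[4] `<path>` quadratic bezier, #000000→cut S840 F1036: (95.73,31.56) → (88.81,29.00) → (80.00,29.71) → (69.28,33.70) → (56.66,40.96) → (42.15,51.49)

[5] `<path>` quadratic bezier, #000000→cut S840 F1036: (70.82,19.86) → (77.06,34.70) → (83.30,44.98) → (89.55,50.70) → (95.81,51.86) → (102.07,48.47)

[6] `<polygon>` regular polygon, #000000→cut S840 F1036: (19.82,46.08) → (31.62,42.79) → (34.67,30.93) → (25.92,22.36) → (14.12,25.65) → (11.07,37.51) → (19.82,46.08) (closed)

[7] `<rect>` rectangle, #000000→cut S840 F1036: (6.68,70.25) → (32.56,70.25) → (32.56,27.35) → (6.68,27.35) → (6.68,70.25) (closed)

[8] `<polyline>` open polyline, #000000→cut S840 F1036: (87.64,82.99) → (90.71,83.71) → (99.25,5.45)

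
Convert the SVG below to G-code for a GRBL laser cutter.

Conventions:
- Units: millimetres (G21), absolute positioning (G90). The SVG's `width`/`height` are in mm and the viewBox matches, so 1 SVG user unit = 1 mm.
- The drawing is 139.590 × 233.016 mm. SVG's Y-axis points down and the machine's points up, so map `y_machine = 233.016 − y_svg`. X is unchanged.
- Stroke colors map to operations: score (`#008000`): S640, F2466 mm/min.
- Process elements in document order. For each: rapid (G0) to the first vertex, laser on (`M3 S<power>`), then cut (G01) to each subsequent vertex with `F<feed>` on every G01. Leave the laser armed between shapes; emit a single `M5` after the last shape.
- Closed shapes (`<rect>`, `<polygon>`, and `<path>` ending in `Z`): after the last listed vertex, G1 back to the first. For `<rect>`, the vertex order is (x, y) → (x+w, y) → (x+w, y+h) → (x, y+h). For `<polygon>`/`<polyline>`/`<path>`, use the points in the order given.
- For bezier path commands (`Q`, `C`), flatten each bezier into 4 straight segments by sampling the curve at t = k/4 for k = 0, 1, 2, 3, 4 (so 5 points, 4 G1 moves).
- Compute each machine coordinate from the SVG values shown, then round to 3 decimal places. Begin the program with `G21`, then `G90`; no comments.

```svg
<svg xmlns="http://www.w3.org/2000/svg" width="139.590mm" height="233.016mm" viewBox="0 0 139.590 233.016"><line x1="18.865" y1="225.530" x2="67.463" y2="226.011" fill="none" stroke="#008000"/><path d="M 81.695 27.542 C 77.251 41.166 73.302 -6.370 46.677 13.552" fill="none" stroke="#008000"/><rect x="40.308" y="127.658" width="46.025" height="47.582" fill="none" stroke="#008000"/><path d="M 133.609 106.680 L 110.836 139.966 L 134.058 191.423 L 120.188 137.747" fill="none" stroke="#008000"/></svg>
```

G21
G90
G0 X18.865 Y7.486
M3 S640
G01 X67.463 Y7.005 F2466
G0 X81.695 Y205.474
M3 S640
G01 X78.093 Y204.714 F2466
G01 X72.504 Y214.831 F2466
G01 X62.756 Y223.767 F2466
G01 X46.677 Y219.464 F2466
G0 X40.308 Y105.358
M3 S640
G01 X86.333 Y105.358 F2466
G01 X86.333 Y57.776 F2466
G01 X40.308 Y57.776 F2466
G01 X40.308 Y105.358 F2466
G0 X133.609 Y126.336
M3 S640
G01 X110.836 Y93.050 F2466
G01 X134.058 Y41.593 F2466
G01 X120.188 Y95.269 F2466
M5

viewBox `0 0 139.590 233.016` with mm width/height → 1 unit = 1 mm. Flip: y_m = 233.016 − y_svg.

**Shape 1** — `<line>` line segment, stroke `#008000` → score (S640, F2466). Machine vertices: (18.865,7.486) → (67.463,7.005). Open path.

**Shape 2** — `<path>` cubic bezier, stroke `#008000` → score (S640, F2466). Control points (SVG): P0=(81.695,27.542), P1=(77.251,41.166), P2=(73.302,-6.370), P3=(46.677,13.552); sampled at t=k/4. Machine vertices: (81.695,205.474) → (78.093,204.714) → (72.504,214.831) → (62.756,223.767) → (46.677,219.464). Open path.

**Shape 3** — `<rect>` rectangle, stroke `#008000` → score (S640, F2466). Machine vertices: (40.308,105.358) → (86.333,105.358) → (86.333,57.776) → (40.308,57.776) → (40.308,105.358). Closed: final G1 returns to the first vertex.

**Shape 4** — `<path>` open polyline, stroke `#008000` → score (S640, F2466). Machine vertices: (133.609,126.336) → (110.836,93.050) → (134.058,41.593) → (120.188,95.269). Open path.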